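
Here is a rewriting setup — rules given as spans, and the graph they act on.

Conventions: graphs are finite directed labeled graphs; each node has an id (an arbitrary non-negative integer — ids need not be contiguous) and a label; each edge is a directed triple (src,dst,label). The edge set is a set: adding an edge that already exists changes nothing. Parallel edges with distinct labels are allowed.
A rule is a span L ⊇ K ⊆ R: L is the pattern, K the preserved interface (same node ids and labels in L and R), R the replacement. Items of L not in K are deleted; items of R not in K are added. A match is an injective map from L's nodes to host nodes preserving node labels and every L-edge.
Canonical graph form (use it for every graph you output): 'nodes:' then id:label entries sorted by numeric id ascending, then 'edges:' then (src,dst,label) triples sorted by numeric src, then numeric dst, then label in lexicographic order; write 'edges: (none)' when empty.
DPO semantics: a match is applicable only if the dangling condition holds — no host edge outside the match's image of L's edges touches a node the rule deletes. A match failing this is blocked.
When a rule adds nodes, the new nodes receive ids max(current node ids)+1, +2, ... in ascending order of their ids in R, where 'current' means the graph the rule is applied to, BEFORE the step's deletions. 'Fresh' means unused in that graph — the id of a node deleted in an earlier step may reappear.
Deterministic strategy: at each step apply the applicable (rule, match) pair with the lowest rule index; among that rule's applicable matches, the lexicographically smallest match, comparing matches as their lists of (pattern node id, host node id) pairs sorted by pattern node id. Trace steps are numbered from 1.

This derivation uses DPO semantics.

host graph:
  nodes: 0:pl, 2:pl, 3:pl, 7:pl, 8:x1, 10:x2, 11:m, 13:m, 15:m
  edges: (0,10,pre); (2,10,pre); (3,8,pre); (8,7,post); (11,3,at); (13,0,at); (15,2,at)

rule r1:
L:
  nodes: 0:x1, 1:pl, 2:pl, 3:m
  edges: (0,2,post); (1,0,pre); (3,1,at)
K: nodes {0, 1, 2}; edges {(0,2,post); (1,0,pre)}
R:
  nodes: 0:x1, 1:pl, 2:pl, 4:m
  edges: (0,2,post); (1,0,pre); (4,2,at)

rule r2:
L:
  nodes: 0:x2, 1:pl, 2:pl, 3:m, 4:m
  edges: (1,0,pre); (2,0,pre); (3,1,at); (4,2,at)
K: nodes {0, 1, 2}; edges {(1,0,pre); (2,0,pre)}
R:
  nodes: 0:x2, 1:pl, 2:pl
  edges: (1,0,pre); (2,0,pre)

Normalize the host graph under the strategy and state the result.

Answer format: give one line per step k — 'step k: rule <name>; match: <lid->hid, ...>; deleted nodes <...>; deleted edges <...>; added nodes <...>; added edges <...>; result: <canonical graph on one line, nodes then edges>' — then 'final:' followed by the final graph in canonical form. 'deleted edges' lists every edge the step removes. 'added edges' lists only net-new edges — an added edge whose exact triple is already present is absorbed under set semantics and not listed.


step 1: rule r1; match: 0->8, 1->3, 2->7, 3->11; deleted nodes 11; deleted edges (11,3,at); added nodes 16; added edges (16,7,at); result: nodes: 0:pl, 2:pl, 3:pl, 7:pl, 8:x1, 10:x2, 13:m, 15:m, 16:m edges: (0,10,pre); (2,10,pre); (3,8,pre); (8,7,post); (13,0,at); (15,2,at); (16,7,at)
step 2: rule r2; match: 0->10, 1->0, 2->2, 3->13, 4->15; deleted nodes 13, 15; deleted edges (13,0,at); (15,2,at); added nodes (none); added edges (none); result: nodes: 0:pl, 2:pl, 3:pl, 7:pl, 8:x1, 10:x2, 16:m edges: (0,10,pre); (2,10,pre); (3,8,pre); (8,7,post); (16,7,at)
final:
nodes: 0:pl, 2:pl, 3:pl, 7:pl, 8:x1, 10:x2, 16:m
edges: (0,10,pre); (2,10,pre); (3,8,pre); (8,7,post); (16,7,at)


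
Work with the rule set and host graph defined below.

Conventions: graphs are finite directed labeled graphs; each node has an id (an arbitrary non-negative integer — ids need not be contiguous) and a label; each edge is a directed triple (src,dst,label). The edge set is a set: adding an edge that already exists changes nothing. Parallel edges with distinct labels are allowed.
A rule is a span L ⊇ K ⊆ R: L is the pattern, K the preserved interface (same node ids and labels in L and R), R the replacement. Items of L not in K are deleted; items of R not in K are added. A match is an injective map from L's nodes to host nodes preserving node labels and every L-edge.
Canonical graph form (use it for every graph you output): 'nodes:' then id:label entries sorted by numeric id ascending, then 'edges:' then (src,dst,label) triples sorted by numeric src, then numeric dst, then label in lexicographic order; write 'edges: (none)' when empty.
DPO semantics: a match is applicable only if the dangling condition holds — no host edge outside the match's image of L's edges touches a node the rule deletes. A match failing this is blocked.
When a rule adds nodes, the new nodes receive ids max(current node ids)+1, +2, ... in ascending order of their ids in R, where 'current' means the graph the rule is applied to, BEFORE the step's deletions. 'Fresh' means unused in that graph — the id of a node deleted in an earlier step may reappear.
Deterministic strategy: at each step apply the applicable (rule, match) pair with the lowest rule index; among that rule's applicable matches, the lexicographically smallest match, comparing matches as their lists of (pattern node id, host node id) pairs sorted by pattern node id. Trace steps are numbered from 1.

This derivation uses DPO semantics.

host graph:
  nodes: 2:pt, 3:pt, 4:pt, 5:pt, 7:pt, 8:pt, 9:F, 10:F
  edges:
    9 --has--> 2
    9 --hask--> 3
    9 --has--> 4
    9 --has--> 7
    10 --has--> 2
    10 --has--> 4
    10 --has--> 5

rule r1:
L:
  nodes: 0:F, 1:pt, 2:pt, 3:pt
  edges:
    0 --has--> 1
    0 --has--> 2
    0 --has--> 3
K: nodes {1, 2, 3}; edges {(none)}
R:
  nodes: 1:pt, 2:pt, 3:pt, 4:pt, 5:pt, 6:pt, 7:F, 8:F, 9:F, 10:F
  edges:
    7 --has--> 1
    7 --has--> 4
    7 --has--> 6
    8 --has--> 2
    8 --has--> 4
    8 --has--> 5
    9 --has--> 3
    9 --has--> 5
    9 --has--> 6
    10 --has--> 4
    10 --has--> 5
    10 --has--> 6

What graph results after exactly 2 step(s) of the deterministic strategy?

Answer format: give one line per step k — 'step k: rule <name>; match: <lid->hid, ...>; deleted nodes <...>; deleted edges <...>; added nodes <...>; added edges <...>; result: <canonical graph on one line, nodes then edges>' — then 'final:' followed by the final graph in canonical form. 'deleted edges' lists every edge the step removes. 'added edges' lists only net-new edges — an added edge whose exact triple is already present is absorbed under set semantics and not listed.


step 1: rule r1; match: 0->10, 1->2, 2->4, 3->5; deleted nodes 10; deleted edges (10,2,has); (10,4,has); (10,5,has); added nodes 11, 12, 13, 14, 15, 16, 17; added edges (14,2,has); (14,11,has); (14,13,has); (15,4,has); (15,11,has); (15,12,has); (16,5,has); (16,12,has); (16,13,has); (17,11,has); (17,12,has); (17,13,has); result: nodes: 2:pt, 3:pt, 4:pt, 5:pt, 7:pt, 8:pt, 9:F, 11:pt, 12:pt, 13:pt, 14:F, 15:F, 16:F, 17:F edges: (9,2,has); (9,3,hask); (9,4,has); (9,7,has); (14,2,has); (14,11,has); (14,13,has); (15,4,has); (15,11,has); (15,12,has); (16,5,has); (16,12,has); (16,13,has); (17,11,has); (17,12,has); (17,13,has)
step 2: rule r1; match: 0->14, 1->2, 2->11, 3->13; deleted nodes 14; deleted edges (14,2,has); (14,11,has); (14,13,has); added nodes 18, 19, 20, 21, 22, 23, 24; added edges (21,2,has); (21,18,has); (21,20,has); (22,11,has); (22,18,has); (22,19,has); (23,13,has); (23,19,has); (23,20,has); (24,18,has); (24,19,has); (24,20,has); result: nodes: 2:pt, 3:pt, 4:pt, 5:pt, 7:pt, 8:pt, 9:F, 11:pt, 12:pt, 13:pt, 15:F, 16:F, 17:F, 18:pt, 19:pt, 20:pt, 21:F, 22:F, 23:F, 24:F edges: (9,2,has); (9,3,hask); (9,4,has); (9,7,has); (15,4,has); (15,11,has); (15,12,has); (16,5,has); (16,12,has); (16,13,has); (17,11,has); (17,12,has); (17,13,has); (21,2,has); (21,18,has); (21,20,has); (22,11,has); (22,18,has); (22,19,has); (23,13,has); (23,19,has); (23,20,has); (24,18,has); (24,19,has); (24,20,has)
final:
nodes: 2:pt, 3:pt, 4:pt, 5:pt, 7:pt, 8:pt, 9:F, 11:pt, 12:pt, 13:pt, 15:F, 16:F, 17:F, 18:pt, 19:pt, 20:pt, 21:F, 22:F, 23:F, 24:F
edges: (9,2,has); (9,3,hask); (9,4,has); (9,7,has); (15,4,has); (15,11,has); (15,12,has); (16,5,has); (16,12,has); (16,13,has); (17,11,has); (17,12,has); (17,13,has); (21,2,has); (21,18,has); (21,20,has); (22,11,has); (22,18,has); (22,19,has); (23,13,has); (23,19,has); (23,20,has); (24,18,has); (24,19,has); (24,20,has)


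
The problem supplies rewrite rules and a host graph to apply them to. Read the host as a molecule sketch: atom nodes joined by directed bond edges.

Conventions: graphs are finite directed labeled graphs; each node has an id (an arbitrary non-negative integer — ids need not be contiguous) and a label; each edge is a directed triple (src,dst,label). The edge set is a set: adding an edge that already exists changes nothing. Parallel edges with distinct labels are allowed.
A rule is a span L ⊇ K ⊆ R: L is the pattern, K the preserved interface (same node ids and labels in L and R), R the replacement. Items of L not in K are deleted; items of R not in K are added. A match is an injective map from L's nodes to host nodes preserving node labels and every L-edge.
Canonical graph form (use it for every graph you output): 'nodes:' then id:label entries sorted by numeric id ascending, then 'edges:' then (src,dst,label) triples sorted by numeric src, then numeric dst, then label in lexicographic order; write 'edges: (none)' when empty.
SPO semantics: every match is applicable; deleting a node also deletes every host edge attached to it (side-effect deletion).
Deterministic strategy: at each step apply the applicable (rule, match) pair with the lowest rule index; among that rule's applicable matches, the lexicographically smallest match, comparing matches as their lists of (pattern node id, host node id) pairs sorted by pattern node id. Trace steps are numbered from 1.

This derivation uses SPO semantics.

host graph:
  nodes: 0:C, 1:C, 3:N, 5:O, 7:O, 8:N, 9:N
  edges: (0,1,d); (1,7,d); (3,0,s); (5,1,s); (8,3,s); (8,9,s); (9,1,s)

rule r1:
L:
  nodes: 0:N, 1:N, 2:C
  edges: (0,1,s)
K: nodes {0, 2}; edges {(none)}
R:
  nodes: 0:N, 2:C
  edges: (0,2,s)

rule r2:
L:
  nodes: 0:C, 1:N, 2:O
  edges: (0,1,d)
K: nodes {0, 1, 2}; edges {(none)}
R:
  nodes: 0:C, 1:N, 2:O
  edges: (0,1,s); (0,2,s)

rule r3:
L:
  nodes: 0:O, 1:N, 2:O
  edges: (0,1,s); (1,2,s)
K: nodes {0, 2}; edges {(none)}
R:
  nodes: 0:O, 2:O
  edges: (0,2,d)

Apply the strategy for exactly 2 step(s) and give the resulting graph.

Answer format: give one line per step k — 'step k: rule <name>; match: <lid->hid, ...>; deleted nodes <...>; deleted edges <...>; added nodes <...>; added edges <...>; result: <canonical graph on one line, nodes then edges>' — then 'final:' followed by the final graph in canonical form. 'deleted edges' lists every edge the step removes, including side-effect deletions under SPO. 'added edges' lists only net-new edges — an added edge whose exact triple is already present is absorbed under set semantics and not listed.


step 1: rule r1; match: 0->8, 1->3, 2->0; deleted nodes 3; deleted edges (3,0,s); (8,3,s); added nodes (none); added edges (8,0,s); result: nodes: 0:C, 1:C, 5:O, 7:O, 8:N, 9:N edges: (0,1,d); (1,7,d); (5,1,s); (8,0,s); (8,9,s); (9,1,s)
step 2: rule r1; match: 0->8, 1->9, 2->0; deleted nodes 9; deleted edges (8,9,s); (9,1,s); added nodes (none); added edges (none); result: nodes: 0:C, 1:C, 5:O, 7:O, 8:N edges: (0,1,d); (1,7,d); (5,1,s); (8,0,s)
final:
nodes: 0:C, 1:C, 5:O, 7:O, 8:N
edges: (0,1,d); (1,7,d); (5,1,s); (8,0,s)


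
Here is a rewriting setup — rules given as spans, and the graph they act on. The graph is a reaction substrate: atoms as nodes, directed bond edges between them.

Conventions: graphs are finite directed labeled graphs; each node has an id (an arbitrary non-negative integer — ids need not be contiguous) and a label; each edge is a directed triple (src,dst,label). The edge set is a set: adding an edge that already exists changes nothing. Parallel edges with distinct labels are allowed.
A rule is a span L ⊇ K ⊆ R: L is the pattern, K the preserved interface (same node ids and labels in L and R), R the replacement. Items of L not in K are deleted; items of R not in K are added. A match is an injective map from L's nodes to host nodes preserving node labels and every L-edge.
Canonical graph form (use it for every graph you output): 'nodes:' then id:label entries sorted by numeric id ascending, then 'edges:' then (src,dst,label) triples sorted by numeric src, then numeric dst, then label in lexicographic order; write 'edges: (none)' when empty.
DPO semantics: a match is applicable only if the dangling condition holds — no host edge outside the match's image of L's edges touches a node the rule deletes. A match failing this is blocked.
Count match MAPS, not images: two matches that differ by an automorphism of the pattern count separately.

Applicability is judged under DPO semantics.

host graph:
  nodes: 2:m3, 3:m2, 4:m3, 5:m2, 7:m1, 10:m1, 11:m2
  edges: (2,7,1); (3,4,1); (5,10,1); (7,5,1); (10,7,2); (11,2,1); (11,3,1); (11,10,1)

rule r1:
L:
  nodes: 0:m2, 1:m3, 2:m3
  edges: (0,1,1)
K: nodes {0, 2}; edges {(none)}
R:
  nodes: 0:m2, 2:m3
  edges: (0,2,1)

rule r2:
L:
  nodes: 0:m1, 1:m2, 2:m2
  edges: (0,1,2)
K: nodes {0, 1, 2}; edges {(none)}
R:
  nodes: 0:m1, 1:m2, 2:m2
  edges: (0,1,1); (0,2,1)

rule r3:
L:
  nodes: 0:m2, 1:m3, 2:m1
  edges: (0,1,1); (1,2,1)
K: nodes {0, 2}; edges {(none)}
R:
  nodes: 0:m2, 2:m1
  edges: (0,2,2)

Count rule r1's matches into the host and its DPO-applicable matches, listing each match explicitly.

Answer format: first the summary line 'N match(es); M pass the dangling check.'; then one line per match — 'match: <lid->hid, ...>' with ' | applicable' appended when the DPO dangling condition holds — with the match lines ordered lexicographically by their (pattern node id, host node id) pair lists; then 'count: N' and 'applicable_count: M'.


2 match(es); 1 pass the dangling check.
match: 0->3, 1->4, 2->2 | applicable
match: 0->11, 1->2, 2->4
count: 2
applicable_count: 1


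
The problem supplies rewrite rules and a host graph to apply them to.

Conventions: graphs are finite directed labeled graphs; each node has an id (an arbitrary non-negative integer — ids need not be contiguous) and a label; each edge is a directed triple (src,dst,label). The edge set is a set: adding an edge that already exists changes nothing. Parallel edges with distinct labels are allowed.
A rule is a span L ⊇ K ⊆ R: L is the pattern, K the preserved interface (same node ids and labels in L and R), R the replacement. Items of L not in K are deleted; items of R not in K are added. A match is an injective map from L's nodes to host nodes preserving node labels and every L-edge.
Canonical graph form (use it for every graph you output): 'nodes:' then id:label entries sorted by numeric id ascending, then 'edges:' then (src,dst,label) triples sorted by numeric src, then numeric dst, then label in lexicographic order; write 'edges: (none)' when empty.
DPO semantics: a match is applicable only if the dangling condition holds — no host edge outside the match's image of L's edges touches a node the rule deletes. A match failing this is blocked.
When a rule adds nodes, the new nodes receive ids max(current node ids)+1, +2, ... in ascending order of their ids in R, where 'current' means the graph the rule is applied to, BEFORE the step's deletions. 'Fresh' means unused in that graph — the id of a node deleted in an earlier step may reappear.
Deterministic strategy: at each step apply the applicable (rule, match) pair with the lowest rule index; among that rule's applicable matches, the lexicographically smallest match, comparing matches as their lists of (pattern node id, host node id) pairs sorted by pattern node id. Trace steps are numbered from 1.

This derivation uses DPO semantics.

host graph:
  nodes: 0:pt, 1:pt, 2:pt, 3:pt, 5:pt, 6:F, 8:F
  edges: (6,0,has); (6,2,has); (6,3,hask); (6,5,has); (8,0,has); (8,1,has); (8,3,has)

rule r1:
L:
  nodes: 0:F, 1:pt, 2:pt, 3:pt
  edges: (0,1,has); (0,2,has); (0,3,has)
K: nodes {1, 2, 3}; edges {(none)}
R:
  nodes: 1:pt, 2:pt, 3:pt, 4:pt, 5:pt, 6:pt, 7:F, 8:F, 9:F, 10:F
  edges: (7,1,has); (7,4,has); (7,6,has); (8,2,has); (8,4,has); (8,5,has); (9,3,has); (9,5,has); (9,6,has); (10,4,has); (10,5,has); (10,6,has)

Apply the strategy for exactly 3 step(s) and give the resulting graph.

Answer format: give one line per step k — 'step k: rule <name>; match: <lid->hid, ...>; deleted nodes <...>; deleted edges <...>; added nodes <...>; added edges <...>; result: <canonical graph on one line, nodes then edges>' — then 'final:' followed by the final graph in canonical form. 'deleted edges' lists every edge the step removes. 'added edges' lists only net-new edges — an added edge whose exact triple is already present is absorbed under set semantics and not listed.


step 1: rule r1; match: 0->8, 1->0, 2->1, 3->3; deleted nodes 8; deleted edges (8,0,has); (8,1,has); (8,3,has); added nodes 9, 10, 11, 12, 13, 14, 15; added edges (12,0,has); (12,9,has); (12,11,has); (13,1,has); (13,9,has); (13,10,has); (14,3,has); (14,10,has); (14,11,has); (15,9,has); (15,10,has); (15,11,has); result: nodes: 0:pt, 1:pt, 2:pt, 3:pt, 5:pt, 6:F, 9:pt, 10:pt, 11:pt, 12:F, 13:F, 14:F, 15:F edges: (6,0,has); (6,2,has); (6,3,hask); (6,5,has); (12,0,has); (12,9,has); (12,11,has); (13,1,has); (13,9,has); (13,10,has); (14,3,has); (14,10,has); (14,11,has); (15,9,has); (15,10,has); (15,11,has)
step 2: rule r1; match: 0->12, 1->0, 2->9, 3->11; deleted nodes 12; deleted edges (12,0,has); (12,9,has); (12,11,has); added nodes 16, 17, 18, 19, 20, 21, 22; added edges (19,0,has); (19,16,has); (19,18,has); (20,9,has); (20,16,has); (20,17,has); (21,11,has); (21,17,has); (21,18,has); (22,16,has); (22,17,has); (22,18,has); result: nodes: 0:pt, 1:pt, 2:pt, 3:pt, 5:pt, 6:F, 9:pt, 10:pt, 11:pt, 13:F, 14:F, 15:F, 16:pt, 17:pt, 18:pt, 19:F, 20:F, 21:F, 22:F edges: (6,0,has); (6,2,has); (6,3,hask); (6,5,has); (13,1,has); (13,9,has); (13,10,has); (14,3,has); (14,10,has); (14,11,has); (15,9,has); (15,10,has); (15,11,has); (19,0,has); (19,16,has); (19,18,has); (20,9,has); (20,16,has); (20,17,has); (21,11,has); (21,17,has); (21,18,has); (22,16,has); (22,17,has); (22,18,has)
step 3: rule r1; match: 0->13, 1->1, 2->9, 3->10; deleted nodes 13; deleted edges (13,1,has); (13,9,has); (13,10,has); added nodes 23, 24, 25, 26, 27, 28, 29; added edges (26,1,has); (26,23,has); (26,25,has); (27,9,has); (27,23,has); (27,24,has); (28,10,has); (28,24,has); (28,25,has); (29,23,has); (29,24,has); (29,25,has); result: nodes: 0:pt, 1:pt, 2:pt, 3:pt, 5:pt, 6:F, 9:pt, 10:pt, 11:pt, 14:F, 15:F, 16:pt, 17:pt, 18:pt, 19:F, 20:F, 21:F, 22:F, 23:pt, 24:pt, 25:pt, 26:F, 27:F, 28:F, 29:F edges: (6,0,has); (6,2,has); (6,3,hask); (6,5,has); (14,3,has); (14,10,has); (14,11,has); (15,9,has); (15,10,has); (15,11,has); (19,0,has); (19,16,has); (19,18,has); (20,9,has); (20,16,has); (20,17,has); (21,11,has); (21,17,has); (21,18,has); (22,16,has); (22,17,has); (22,18,has); (26,1,has); (26,23,has); (26,25,has); (27,9,has); (27,23,has); (27,24,has); (28,10,has); (28,24,has); (28,25,has); (29,23,has); (29,24,has); (29,25,has)
final:
nodes: 0:pt, 1:pt, 2:pt, 3:pt, 5:pt, 6:F, 9:pt, 10:pt, 11:pt, 14:F, 15:F, 16:pt, 17:pt, 18:pt, 19:F, 20:F, 21:F, 22:F, 23:pt, 24:pt, 25:pt, 26:F, 27:F, 28:F, 29:F
edges: (6,0,has); (6,2,has); (6,3,hask); (6,5,has); (14,3,has); (14,10,has); (14,11,has); (15,9,has); (15,10,has); (15,11,has); (19,0,has); (19,16,has); (19,18,has); (20,9,has); (20,16,has); (20,17,has); (21,11,has); (21,17,has); (21,18,has); (22,16,has); (22,17,has); (22,18,has); (26,1,has); (26,23,has); (26,25,has); (27,9,has); (27,23,has); (27,24,has); (28,10,has); (28,24,has); (28,25,has); (29,23,has); (29,24,has); (29,25,has)


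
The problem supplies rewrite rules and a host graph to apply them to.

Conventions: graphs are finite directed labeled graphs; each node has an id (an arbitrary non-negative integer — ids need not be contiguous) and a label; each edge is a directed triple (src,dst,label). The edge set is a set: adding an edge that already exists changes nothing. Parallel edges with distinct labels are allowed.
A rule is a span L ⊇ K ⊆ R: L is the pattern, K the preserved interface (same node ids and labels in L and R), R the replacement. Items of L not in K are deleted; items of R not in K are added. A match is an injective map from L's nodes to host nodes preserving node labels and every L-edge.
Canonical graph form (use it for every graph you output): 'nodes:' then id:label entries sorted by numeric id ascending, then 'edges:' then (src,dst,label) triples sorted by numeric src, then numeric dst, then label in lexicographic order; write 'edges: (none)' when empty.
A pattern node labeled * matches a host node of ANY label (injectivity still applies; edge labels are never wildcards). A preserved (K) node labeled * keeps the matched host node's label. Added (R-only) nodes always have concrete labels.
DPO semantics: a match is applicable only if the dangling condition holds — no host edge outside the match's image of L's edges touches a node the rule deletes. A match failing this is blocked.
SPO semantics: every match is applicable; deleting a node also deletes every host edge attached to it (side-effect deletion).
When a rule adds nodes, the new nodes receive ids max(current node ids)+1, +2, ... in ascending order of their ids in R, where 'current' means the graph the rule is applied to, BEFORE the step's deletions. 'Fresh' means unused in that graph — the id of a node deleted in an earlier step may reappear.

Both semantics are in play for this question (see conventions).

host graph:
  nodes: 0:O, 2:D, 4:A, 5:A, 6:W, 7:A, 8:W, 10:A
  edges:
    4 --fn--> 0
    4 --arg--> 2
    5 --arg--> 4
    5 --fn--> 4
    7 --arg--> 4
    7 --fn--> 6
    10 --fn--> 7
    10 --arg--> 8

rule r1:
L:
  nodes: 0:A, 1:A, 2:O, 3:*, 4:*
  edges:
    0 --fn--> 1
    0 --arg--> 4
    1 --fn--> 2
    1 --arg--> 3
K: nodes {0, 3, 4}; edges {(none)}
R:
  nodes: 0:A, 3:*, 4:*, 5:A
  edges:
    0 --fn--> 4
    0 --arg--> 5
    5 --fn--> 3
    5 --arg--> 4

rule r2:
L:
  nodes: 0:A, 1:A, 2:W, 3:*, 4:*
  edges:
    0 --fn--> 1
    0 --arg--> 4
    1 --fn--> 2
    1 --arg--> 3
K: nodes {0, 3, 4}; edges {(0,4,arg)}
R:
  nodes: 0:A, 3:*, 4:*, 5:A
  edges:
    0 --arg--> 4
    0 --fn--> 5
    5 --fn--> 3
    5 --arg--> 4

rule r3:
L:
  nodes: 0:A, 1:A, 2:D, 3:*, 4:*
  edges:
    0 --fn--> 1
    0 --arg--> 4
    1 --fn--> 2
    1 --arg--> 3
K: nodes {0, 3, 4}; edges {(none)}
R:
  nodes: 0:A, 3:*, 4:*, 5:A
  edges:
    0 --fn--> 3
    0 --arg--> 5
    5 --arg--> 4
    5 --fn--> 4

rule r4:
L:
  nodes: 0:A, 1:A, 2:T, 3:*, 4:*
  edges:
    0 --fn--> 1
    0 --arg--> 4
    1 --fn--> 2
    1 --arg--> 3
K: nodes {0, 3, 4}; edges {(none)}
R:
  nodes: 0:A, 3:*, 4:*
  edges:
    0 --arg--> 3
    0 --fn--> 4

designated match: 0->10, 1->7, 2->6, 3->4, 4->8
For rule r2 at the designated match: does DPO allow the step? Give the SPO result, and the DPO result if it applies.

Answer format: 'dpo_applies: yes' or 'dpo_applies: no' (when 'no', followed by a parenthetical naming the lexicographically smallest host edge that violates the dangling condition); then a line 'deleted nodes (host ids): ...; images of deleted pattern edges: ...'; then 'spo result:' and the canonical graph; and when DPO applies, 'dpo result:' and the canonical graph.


dpo_applies: yes
deleted nodes (host ids): 6, 7; images of deleted pattern edges: (7,4,arg); (7,6,fn); (10,7,fn)
spo result:
nodes: 0:O, 2:D, 4:A, 5:A, 8:W, 10:A, 11:A
edges: (4,0,fn); (4,2,arg); (5,4,arg); (5,4,fn); (10,8,arg); (10,11,fn); (11,4,fn); (11,8,arg)
dpo result:
nodes: 0:O, 2:D, 4:A, 5:A, 8:W, 10:A, 11:A
edges: (4,0,fn); (4,2,arg); (5,4,arg); (5,4,fn); (10,8,arg); (10,11,fn); (11,4,fn); (11,8,arg)


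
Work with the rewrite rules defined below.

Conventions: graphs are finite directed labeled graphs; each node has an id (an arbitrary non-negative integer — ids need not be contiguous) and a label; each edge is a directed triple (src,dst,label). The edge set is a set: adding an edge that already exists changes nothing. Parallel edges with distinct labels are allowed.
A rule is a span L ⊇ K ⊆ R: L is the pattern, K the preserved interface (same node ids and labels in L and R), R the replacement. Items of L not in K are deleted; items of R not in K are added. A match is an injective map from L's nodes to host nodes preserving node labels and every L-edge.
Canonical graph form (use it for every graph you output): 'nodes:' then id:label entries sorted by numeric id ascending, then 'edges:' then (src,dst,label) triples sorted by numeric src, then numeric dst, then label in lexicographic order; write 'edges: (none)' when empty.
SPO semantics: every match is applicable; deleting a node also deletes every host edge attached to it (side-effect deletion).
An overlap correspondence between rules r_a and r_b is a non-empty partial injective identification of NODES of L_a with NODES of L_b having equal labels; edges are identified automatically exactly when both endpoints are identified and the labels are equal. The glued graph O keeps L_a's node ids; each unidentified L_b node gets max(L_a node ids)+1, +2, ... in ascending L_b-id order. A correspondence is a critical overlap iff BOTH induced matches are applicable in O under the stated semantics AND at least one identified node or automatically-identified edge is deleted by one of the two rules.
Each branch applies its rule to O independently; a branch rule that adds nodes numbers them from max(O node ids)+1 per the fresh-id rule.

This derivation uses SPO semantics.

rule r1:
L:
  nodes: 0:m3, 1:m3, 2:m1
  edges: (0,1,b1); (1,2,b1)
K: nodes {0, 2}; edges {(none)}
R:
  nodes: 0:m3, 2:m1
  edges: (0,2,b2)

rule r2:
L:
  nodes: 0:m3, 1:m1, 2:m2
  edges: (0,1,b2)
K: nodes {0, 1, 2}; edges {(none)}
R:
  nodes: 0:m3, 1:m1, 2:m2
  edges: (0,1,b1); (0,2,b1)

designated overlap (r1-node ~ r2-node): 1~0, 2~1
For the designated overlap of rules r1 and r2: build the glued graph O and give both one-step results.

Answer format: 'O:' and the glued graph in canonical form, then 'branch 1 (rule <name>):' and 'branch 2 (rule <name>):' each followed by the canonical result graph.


O:
nodes: 0:m3, 1:m3, 2:m1, 3:m2
edges: (0,1,b1); (1,2,b1); (1,2,b2)
branch 1 (rule r1):
nodes: 0:m3, 2:m1, 3:m2
edges: (0,2,b2)
branch 2 (rule r2):
nodes: 0:m3, 1:m3, 2:m1, 3:m2
edges: (0,1,b1); (1,2,b1); (1,3,b1)


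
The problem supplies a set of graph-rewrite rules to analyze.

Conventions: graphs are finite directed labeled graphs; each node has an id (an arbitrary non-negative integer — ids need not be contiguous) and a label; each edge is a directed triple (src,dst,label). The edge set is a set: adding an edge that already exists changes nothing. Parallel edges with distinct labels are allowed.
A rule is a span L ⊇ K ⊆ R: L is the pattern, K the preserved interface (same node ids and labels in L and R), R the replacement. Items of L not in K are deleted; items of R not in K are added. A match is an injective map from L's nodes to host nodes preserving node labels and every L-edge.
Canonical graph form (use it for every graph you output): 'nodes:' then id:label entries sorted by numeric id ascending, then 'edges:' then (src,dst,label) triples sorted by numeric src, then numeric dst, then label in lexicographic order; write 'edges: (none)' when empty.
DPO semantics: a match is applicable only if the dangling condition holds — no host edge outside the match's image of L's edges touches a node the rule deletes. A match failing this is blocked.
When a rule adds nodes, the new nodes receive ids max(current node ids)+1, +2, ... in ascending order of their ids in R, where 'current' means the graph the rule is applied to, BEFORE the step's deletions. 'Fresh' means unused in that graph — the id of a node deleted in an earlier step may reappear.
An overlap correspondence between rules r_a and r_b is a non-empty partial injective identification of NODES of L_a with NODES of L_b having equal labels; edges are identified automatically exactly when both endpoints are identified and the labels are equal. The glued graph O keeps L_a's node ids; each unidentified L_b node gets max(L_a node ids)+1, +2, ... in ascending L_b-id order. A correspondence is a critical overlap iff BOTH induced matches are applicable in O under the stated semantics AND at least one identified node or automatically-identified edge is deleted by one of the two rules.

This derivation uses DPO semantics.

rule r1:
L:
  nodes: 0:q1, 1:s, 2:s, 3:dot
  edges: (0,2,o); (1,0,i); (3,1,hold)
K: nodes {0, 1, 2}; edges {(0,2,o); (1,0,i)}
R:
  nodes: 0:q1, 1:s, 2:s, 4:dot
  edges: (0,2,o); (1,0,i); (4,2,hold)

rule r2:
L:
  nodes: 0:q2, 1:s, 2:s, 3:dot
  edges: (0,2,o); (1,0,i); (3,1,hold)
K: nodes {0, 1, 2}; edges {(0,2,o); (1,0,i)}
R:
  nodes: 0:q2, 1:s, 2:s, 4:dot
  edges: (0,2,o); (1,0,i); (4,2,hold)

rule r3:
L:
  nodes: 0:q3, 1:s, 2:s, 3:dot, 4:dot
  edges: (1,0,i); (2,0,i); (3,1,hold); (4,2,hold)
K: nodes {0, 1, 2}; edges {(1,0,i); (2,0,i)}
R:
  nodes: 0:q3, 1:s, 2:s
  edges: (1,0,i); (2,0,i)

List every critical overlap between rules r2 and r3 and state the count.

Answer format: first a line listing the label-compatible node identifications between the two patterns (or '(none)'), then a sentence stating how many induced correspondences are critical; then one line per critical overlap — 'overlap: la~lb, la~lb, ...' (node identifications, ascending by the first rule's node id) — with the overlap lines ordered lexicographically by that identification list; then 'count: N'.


label-compatible node identifications between L(r2) and L(r3): 1~1, 1~2, 2~1, 2~2, 3~3, 3~4
4 of the induced correspondences are critical overlaps of r2 and r3.
overlap: 1~1, 2~2, 3~3
overlap: 1~1, 3~3
overlap: 1~2, 2~1, 3~4
overlap: 1~2, 3~4
count: 4


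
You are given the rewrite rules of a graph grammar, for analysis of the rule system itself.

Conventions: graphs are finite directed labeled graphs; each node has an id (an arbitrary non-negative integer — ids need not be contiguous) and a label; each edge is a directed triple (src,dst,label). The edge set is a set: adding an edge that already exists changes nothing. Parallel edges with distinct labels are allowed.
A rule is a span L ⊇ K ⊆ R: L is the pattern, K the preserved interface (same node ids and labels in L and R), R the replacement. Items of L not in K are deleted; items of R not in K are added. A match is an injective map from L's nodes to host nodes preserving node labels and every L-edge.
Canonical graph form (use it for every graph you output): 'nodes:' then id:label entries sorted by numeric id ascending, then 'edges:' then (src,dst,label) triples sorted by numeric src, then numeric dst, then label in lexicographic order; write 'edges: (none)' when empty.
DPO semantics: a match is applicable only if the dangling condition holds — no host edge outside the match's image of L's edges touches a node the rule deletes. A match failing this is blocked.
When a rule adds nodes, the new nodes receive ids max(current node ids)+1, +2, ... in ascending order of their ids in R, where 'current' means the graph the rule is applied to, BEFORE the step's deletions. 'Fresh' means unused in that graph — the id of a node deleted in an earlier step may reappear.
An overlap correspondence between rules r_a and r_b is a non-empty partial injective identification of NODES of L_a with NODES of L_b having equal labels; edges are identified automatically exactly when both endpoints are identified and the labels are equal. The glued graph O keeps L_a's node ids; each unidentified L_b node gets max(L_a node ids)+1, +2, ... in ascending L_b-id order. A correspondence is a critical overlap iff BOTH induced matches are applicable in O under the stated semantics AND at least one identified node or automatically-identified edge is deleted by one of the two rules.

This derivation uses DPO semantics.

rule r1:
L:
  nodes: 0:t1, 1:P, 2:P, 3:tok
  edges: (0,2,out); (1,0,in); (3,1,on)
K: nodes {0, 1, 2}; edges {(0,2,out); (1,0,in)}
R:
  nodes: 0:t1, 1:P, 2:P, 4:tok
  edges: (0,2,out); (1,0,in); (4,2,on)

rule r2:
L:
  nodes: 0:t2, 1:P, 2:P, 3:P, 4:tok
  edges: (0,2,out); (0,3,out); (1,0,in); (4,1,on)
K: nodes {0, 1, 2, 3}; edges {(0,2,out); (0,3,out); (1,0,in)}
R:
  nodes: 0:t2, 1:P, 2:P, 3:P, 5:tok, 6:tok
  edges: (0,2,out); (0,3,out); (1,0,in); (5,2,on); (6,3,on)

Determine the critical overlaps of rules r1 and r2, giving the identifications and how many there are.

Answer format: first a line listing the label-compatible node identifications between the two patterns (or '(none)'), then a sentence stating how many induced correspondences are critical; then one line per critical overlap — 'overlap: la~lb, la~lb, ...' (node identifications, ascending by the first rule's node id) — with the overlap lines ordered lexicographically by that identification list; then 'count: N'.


label-compatible node identifications between L(r1) and L(r2): 1~1, 1~2, 1~3, 2~1, 2~2, 2~3, 3~4
3 of the induced correspondences are critical overlaps of r1 and r2.
overlap: 1~1, 2~2, 3~4
overlap: 1~1, 2~3, 3~4
overlap: 1~1, 3~4
count: 3


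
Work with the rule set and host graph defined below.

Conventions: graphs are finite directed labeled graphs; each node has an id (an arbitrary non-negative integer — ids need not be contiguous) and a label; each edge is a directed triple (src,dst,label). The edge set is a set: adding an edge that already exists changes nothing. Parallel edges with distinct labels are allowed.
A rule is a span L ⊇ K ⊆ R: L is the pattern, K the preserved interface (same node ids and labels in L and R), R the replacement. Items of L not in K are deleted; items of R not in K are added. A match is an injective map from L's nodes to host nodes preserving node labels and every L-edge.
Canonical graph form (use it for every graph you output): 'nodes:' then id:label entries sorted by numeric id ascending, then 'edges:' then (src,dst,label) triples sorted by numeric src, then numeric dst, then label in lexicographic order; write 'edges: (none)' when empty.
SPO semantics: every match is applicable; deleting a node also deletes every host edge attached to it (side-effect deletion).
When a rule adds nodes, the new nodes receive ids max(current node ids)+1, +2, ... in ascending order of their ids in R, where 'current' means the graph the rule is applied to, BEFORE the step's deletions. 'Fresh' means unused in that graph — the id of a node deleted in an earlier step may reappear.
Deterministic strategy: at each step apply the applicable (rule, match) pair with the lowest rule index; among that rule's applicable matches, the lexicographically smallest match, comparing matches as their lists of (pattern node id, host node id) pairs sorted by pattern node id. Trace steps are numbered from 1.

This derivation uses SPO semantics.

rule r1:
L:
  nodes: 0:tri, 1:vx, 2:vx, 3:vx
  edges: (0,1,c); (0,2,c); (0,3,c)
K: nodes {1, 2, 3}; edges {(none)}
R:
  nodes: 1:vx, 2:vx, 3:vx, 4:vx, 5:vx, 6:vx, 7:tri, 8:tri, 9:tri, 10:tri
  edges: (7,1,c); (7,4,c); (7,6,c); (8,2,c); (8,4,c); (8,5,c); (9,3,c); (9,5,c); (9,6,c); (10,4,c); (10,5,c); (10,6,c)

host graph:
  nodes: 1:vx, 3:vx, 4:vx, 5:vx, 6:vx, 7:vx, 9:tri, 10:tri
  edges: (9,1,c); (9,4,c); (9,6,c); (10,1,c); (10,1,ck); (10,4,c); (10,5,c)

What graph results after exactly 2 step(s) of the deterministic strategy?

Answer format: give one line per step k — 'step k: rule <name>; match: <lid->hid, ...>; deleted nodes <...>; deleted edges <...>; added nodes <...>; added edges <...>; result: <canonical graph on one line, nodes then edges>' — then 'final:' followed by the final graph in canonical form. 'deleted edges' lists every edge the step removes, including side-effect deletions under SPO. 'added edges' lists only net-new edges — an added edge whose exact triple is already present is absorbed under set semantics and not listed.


step 1: rule r1; match: 0->9, 1->1, 2->4, 3->6; deleted nodes 9; deleted edges (9,1,c); (9,4,c); (9,6,c); added nodes 11, 12, 13, 14, 15, 16, 17; added edges (14,1,c); (14,11,c); (14,13,c); (15,4,c); (15,11,c); (15,12,c); (16,6,c); (16,12,c); (16,13,c); (17,11,c); (17,12,c); (17,13,c); result: nodes: 1:vx, 3:vx, 4:vx, 5:vx, 6:vx, 7:vx, 10:tri, 11:vx, 12:vx, 13:vx, 14:tri, 15:tri, 16:tri, 17:tri edges: (10,1,c); (10,1,ck); (10,4,c); (10,5,c); (14,1,c); (14,11,c); (14,13,c); (15,4,c); (15,11,c); (15,12,c); (16,6,c); (16,12,c); (16,13,c); (17,11,c); (17,12,c); (17,13,c)
step 2: rule r1; match: 0->10, 1->1, 2->4, 3->5; deleted nodes 10; deleted edges (10,1,c); (10,1,ck); (10,4,c); (10,5,c); added nodes 18, 19, 20, 21, 22, 23, 24; added edges (21,1,c); (21,18,c); (21,20,c); (22,4,c); (22,18,c); (22,19,c); (23,5,c); (23,19,c); (23,20,c); (24,18,c); (24,19,c); (24,20,c); result: nodes: 1:vx, 3:vx, 4:vx, 5:vx, 6:vx, 7:vx, 11:vx, 12:vx, 13:vx, 14:tri, 15:tri, 16:tri, 17:tri, 18:vx, 19:vx, 20:vx, 21:tri, 22:tri, 23:tri, 24:tri edges: (14,1,c); (14,11,c); (14,13,c); (15,4,c); (15,11,c); (15,12,c); (16,6,c); (16,12,c); (16,13,c); (17,11,c); (17,12,c); (17,13,c); (21,1,c); (21,18,c); (21,20,c); (22,4,c); (22,18,c); (22,19,c); (23,5,c); (23,19,c); (23,20,c); (24,18,c); (24,19,c); (24,20,c)
final:
nodes: 1:vx, 3:vx, 4:vx, 5:vx, 6:vx, 7:vx, 11:vx, 12:vx, 13:vx, 14:tri, 15:tri, 16:tri, 17:tri, 18:vx, 19:vx, 20:vx, 21:tri, 22:tri, 23:tri, 24:tri
edges: (14,1,c); (14,11,c); (14,13,c); (15,4,c); (15,11,c); (15,12,c); (16,6,c); (16,12,c); (16,13,c); (17,11,c); (17,12,c); (17,13,c); (21,1,c); (21,18,c); (21,20,c); (22,4,c); (22,18,c); (22,19,c); (23,5,c); (23,19,c); (23,20,c); (24,18,c); (24,19,c); (24,20,c)


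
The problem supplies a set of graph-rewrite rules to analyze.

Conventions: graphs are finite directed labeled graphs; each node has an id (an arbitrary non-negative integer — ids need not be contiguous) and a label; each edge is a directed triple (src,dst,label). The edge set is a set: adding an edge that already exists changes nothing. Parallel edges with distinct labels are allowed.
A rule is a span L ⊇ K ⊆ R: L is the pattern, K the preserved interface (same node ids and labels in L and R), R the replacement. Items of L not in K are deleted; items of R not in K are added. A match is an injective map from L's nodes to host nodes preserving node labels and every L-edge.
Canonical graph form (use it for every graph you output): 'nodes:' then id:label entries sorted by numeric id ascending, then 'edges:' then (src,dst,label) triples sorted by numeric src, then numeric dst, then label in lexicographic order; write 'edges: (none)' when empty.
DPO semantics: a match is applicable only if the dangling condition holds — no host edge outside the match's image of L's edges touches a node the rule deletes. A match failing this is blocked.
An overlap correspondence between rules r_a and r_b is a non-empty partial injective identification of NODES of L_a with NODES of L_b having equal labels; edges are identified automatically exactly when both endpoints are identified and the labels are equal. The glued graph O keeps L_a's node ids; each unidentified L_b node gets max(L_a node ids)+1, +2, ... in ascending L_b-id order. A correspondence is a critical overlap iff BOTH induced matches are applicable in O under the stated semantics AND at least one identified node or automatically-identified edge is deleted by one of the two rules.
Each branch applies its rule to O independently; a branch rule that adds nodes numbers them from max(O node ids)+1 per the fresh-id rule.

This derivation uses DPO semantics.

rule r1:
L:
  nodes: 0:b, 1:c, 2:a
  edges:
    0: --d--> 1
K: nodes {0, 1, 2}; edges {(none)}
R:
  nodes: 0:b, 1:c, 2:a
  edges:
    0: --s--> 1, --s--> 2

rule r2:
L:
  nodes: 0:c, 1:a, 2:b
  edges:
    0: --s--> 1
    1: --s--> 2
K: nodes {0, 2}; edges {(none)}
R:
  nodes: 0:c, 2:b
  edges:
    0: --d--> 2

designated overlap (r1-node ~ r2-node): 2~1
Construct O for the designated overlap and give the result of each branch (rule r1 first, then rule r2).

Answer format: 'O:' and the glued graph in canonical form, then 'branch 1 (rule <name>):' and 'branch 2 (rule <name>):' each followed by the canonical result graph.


O:
nodes: 0:b, 1:c, 2:a, 3:c, 4:b
edges: (0,1,d); (2,4,s); (3,2,s)
branch 1 (rule r1):
nodes: 0:b, 1:c, 2:a, 3:c, 4:b
edges: (0,1,s); (0,2,s); (2,4,s); (3,2,s)
branch 2 (rule r2):
nodes: 0:b, 1:c, 3:c, 4:b
edges: (0,1,d); (3,4,d)
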